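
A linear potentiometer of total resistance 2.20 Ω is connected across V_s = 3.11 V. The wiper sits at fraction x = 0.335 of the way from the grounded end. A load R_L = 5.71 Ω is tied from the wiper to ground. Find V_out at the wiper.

V_out ≈ 0.959 V

Lower segment x·R_p = 0.7370 Ω; upper segment (1−x)·R_p = 1.463 Ω.
Lower segment in parallel with the load: 0.7370 ‖ 5.71 = 0.6527 Ω.
V_out = 3.11 × 0.6527/(1.463 + 0.6527) = 0.9595 V.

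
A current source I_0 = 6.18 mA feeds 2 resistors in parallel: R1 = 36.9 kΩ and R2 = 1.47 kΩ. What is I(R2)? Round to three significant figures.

Two-branch current divider: I_k = I_0 · R_other/(R_1 + R_2).
I(R2) = 6.18 × 36.9/(36.9 + 1.47) = 6.18 × 0.9617 = 5.943 mA.

I ≈ 5.94 mA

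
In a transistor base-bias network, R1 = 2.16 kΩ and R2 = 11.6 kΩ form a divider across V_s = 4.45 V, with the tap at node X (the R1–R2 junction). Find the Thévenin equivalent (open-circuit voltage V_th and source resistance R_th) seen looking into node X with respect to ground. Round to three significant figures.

V_th ≈ 3.75 V, R_th ≈ 1.82 kΩ

V_th is the unloaded tap voltage: V_s · R2/(R1+R2) = 4.45 × 0.8430 = 3.751 V.
Zeroing V_s shorts the top of R1 to ground, so R_th = R1 ‖ R2 = 1.821 kΩ.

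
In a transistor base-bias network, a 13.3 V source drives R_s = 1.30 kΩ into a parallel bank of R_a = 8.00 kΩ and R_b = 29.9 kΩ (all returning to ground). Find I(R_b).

I ≈ 0.369 mA

Parallel bank: R_p = 1/(1/8.00 + 1/29.9) = 6.311 kΩ.
V_A = 13.3 × 6.311/7.611 = 11.03 V.
Branch current I = V_A/R_b = 11.03/29.9 = 0.3688 mA.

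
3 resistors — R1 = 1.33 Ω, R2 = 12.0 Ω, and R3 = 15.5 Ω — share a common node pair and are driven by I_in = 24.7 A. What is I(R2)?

I ≈ 2.29 A

Total conductance ΣG = 1/1.33 + 1/12.0 + 1/15.5 = 0.8997 (units of 1/Ω).
By the current-divider rule, I = I_in · G_k/ΣG = 24.7 × 0.09262 = 2.288 A.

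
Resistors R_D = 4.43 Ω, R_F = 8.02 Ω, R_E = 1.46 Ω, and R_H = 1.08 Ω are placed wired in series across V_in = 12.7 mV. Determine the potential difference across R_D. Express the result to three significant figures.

Total series resistance ΣR = 4.43 + 8.02 + 1.46 + 1.08 = 14.99 Ω.
Voltage divider: V = V_in · (4.430 / 14.99) = 12.7 × 0.2955 = 3.753 mV.

V ≈ 3.75 mV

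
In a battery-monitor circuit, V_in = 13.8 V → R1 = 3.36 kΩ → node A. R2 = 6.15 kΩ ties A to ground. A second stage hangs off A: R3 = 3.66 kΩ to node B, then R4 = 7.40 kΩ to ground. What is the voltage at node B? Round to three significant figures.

V_B ≈ 4.99 V

Node A sees R2 in parallel with the series input of stage 2, R3 + R4 = 11.06 kΩ.
R2 ‖ (R3+R4) = 3.952 kΩ.
V_A = 13.8 × 3.952/(3.36 + 3.952) = 7.459 V.
V_B = V_A × 0.6691 = 4.991 V.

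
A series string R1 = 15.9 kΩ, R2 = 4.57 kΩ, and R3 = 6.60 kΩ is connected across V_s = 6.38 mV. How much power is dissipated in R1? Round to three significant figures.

ΣR = 27.07 kΩ → I = 6.38/27.07 = 0.2357 µA.
V(R1) = I·R = 3.747 mV; P = V·I = 3.747 × 0.2357 = 0.8832 nW.

P ≈ 0.883 nW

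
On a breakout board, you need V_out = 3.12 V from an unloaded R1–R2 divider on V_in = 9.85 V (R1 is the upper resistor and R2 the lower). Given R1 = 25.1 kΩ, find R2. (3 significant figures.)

R2 ≈ 11.6 kΩ

The divider ratio is R2/(R1+R2) = 3.12/9.85 = 0.3168.
So R2 = R1 · V_out/(V_in − V_out) = 25.1 × 3.12/(9.85 − 3.12) = 25.1 × 0.4636 = 11.64 kΩ.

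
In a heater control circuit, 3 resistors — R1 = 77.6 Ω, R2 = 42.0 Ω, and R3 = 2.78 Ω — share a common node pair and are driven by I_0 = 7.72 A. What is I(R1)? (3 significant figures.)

I ≈ 0.251 A

ΣG = 1/77.6 + 1/42.0 + 1/2.78 = 0.3964.
Current divider: I(R1) = I_0 · G_k/ΣG = 7.72 × (0.01289/0.3964) = 7.72 × 0.03251 = 0.2510 A.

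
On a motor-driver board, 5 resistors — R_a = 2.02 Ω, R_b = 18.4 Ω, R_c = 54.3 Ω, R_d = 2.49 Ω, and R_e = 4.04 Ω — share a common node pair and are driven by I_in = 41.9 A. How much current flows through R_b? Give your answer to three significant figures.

Total conductance ΣG = 1/2.02 + 1/18.4 + 1/54.3 + 1/2.49 + 1/4.04 = 1.217 (units of 1/Ω).
R_b takes the fraction G_k/ΣG = 0.05435/1.217 = 0.04466, so I = 41.9 × 0.04466 = 1.871 A.

I ≈ 1.87 A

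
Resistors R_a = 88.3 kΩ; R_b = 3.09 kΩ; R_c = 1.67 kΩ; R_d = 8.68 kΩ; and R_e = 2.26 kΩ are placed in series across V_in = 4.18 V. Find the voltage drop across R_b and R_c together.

ΣR = 88.3 + 3.09 + 1.67 + 8.68 + 2.26 = 104.0 kΩ.
R_{R_b..R_c} = 3.09 + 1.67 = 4.760 kΩ.
Voltage divider: V = V_in · (4.760 / 104.0) = 4.18 × 0.04577 = 0.1913 V.

V ≈ 0.191 V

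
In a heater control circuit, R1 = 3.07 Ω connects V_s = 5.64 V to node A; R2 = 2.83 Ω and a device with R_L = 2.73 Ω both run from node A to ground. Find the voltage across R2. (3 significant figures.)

The load sits in parallel with R2, giving an effective lower resistance R2' = R2·R_L/(R2+R_L) = 1.390 Ω.
Then V_out = V_s · R2'/(R1 + R2') = 5.64 × 1.390/4.460 = 1.757 V.

V_out ≈ 1.76 V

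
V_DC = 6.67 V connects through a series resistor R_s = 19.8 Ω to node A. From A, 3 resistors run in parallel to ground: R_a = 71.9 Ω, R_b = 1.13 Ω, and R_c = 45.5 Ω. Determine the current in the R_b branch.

I ≈ 0.307 A

Parallel bank: R_p = 1/(1/71.9 + 1/1.13 + 1/45.5) = 1.086 Ω.
V_A = 6.67 × 1.086/20.89 = 0.3468 V.
I(R_b) = V_A / R_b = 0.3468/1.13 = 0.3069 A.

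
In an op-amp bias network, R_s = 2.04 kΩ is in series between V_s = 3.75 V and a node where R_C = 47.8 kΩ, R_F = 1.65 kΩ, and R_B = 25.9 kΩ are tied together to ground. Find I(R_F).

I ≈ 0.964 mA

Parallel bank: R_p = 1/(1/47.8 + 1/1.65 + 1/25.9) = 1.502 kΩ.
V_A = 3.75 × 1.502/3.542 = 1.590 V.
Branch current I = V_A/R_F = 1.590/1.65 = 0.9639 mA.
(Equivalently: I_total = 1.059 mA, then current-divider fraction G_k/ΣG = 0.9106.)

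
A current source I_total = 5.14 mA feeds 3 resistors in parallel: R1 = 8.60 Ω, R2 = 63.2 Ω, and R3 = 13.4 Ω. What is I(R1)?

I ≈ 2.89 mA

Conductances: ΣG = 1/8.60 + 1/63.2 + 1/13.4 = 0.2067 (1/Ω).
Current divider: I(R1) = I_total · G_k/ΣG = 5.14 × (0.1163/0.2067) = 5.14 × 0.5625 = 2.891 mA.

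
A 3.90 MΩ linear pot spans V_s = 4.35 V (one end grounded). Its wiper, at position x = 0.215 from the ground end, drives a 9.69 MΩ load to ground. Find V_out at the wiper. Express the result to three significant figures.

Split the track: R_lower = x·R_p = 0.8385 MΩ, R_upper = (1−x)·R_p = 3.062 MΩ.
R_L loads the lower segment: effective lower R = 0.7717 MΩ.
Loaded-divider output: V_out = 4.35 × 0.2013 = 0.8758 V.

V_out ≈ 0.876 V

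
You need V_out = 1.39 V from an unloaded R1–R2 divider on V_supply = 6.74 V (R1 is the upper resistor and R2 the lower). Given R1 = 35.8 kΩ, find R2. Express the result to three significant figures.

Required fraction k = V_out/V_supply = 0.2062.
So R2 = R1 · V_out/(V_supply − V_out) = 35.8 × 1.39/(6.74 − 1.39) = 35.8 × 0.2598 = 9.301 kΩ.

R2 ≈ 9.30 kΩ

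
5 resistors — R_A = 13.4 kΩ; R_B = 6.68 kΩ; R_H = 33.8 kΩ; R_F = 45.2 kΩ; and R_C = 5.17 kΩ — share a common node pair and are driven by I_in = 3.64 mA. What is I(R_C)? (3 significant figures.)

Conductances: ΣG = 1/13.4 + 1/6.68 + 1/33.8 + 1/45.2 + 1/5.17 = 0.4695 (1/kΩ).
By the current-divider rule, I = I_in · G_k/ΣG = 3.64 × 0.4120 = 1.500 mA.

I ≈ 1.50 mA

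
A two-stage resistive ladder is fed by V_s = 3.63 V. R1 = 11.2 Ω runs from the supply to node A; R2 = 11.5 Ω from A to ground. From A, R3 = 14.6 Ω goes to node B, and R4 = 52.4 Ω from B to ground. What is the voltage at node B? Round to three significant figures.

Node A sees R2 in parallel with the series input of stage 2, R3 + R4 = 67.00 Ω.
Effective lower resistance at A: R2 ‖ 67.00 = 9.815 Ω.
V_A = 3.63 × 9.815/(11.2 + 9.815) = 1.695 V.
Stage 2 is unloaded, so V_B = V_A · R4/(R3+R4) = 1.695 × 52.4/67.00 = 1.326 V.

V_B ≈ 1.33 V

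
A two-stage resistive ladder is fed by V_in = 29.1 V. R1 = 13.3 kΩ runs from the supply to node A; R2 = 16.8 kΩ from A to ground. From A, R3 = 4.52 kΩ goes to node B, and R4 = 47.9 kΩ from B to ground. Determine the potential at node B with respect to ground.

V_B ≈ 13.0 V

Node A sees R2 in parallel with the series input of stage 2, R3 + R4 = 52.42 kΩ.
R2 ‖ (R3+R4) = 12.72 kΩ.
V_A = 29.1 × 12.72/(13.3 + 12.72) = 14.23 V.
Stage 2 is unloaded, so V_B = V_A · R4/(R3+R4) = 14.23 × 47.9/52.42 = 13.00 V.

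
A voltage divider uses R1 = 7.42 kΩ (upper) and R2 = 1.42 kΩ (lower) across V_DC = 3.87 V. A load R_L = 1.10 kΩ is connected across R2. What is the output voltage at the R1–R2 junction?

R2 ‖ R_L = (1.42 × 1.10)/(1.42 + 1.10) = 0.6198 kΩ.
Voltage divider with the loaded lower leg: V_out = 3.87 × 0.6198/(7.42 + 0.6198) = 3.87 × 0.07710 = 0.2984 V.
(Unloaded it would be 0.622 V; the load pulls it down.)

V_out ≈ 0.298 V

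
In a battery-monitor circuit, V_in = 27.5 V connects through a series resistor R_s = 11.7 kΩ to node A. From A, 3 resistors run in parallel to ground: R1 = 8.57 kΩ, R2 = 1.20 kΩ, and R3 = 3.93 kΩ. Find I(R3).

Equivalent of the parallel group: R_p = 0.8302 kΩ.
V_A = 27.5 × 0.8302/12.53 = 1.822 V.
Branch current I = V_A/R3 = 1.822/3.93 = 0.4636 mA.

I ≈ 0.464 mA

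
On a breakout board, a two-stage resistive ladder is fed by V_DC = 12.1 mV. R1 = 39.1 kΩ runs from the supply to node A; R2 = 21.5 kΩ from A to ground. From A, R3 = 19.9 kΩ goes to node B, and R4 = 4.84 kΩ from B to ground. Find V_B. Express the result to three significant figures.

The second stage (R3 + R4 = 24.74 kΩ) loads node A in parallel with R2.
Effective lower resistance at A: R2 ‖ 24.74 = 11.50 kΩ.
V_A = 12.1 × 11.50/(39.1 + 11.50) = 2.751 mV.
Stage 2 is unloaded, so V_B = V_A · R4/(R3+R4) = 2.751 × 4.84/24.74 = 0.5381 mV.

V_B ≈ 0.538 mV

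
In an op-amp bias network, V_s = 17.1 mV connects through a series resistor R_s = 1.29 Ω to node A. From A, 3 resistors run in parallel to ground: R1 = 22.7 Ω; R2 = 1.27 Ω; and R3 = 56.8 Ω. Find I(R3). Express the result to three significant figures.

I ≈ 0.144 mA

Equivalent of the parallel group: R_p = 1.178 Ω.
Node voltage V_A = V_s · R_p/(R_s + R_p) = 17.1 × 0.4773 = 8.161 mV.
I(R3) = V_A / R3 = 8.161/56.8 = 0.1437 mA.
(Equivalently: I_total = 6.929 mA, then current-divider fraction G_k/ΣG = 0.02074.)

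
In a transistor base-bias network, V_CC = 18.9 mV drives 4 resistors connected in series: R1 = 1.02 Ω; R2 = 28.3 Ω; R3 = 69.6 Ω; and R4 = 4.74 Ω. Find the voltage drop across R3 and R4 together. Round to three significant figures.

V ≈ 13.6 mV

Total series resistance ΣR = 1.02 + 28.3 + 69.6 + 4.74 = 103.7 Ω.
R_{R3..R4} = 69.6 + 4.74 = 74.34 Ω.
By the voltage-divider rule, V = 18.9 × 74.34/103.7 = 13.55 mV.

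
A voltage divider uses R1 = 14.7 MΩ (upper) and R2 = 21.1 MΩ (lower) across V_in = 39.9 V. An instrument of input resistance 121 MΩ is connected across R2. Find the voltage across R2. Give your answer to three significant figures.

First combine the lower leg with the load: R2 ‖ R_L = 17.97 MΩ.
Then V_out = V_in · R2'/(R1 + R2') = 39.9 × 17.97/32.67 = 21.95 V.

V_out ≈ 21.9 V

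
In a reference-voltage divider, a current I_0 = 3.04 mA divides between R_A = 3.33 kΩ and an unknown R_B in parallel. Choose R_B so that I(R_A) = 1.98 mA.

In a two-way split, I_A/I_0 = R_B/(R_A + R_B).
1.98/3.04 = R_B/(R_A + R_B) → R_B = R_A · (0.6513)/(1 − 0.6513) = 3.33 × 1.868 = 6.220 kΩ.

R_B ≈ 6.22 kΩ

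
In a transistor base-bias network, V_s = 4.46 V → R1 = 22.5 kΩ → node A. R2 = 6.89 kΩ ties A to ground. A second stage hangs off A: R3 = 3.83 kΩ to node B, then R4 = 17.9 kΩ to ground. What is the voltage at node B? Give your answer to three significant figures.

V_B ≈ 0.693 V

The second stage (R3 + R4 = 21.73 kΩ) loads node A in parallel with R2.
Effective lower resistance at A: R2 ‖ 21.73 = 5.231 kΩ.
So V_A = 4.46 × 0.1886 = 0.8413 V.
V_B = V_A × 0.8237 = 0.6931 V.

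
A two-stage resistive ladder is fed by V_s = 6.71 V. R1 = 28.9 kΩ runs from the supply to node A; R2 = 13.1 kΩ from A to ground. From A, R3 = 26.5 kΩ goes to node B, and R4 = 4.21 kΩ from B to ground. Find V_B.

Node A sees R2 in parallel with the series input of stage 2, R3 + R4 = 30.71 kΩ.
R2 ‖ (R3+R4) = 9.183 kΩ.
First divider: V_A = V_s · 9.183/(28.9 + 9.183) = 1.618 V.
Stage 2 is unloaded, so V_B = V_A · R4/(R3+R4) = 1.618 × 4.21/30.71 = 0.2218 V.

V_B ≈ 0.222 V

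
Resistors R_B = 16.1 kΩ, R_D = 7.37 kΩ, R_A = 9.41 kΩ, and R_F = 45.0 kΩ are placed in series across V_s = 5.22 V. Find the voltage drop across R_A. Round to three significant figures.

V ≈ 0.631 V

ΣR = 16.1 + 7.37 + 9.41 + 45.0 = 77.88 kΩ.
V = V_s · R/ΣR = 5.22 × 0.1208 = 0.6307 V.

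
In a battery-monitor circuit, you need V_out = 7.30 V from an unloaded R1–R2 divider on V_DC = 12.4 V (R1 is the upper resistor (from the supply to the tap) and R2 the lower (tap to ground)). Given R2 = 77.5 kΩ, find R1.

The divider ratio is R2/(R1+R2) = 7.30/12.4 = 0.5887.
Rearranging, R1 = R2·(1−k)/k = 77.5 × 0.6986 = 54.14 kΩ.

R1 ≈ 54.1 kΩ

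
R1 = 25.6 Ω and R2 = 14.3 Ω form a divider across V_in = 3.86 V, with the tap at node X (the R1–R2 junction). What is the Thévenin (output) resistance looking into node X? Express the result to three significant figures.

Zeroing V_in shorts the top of R1 to ground, so R_th = R1 ‖ R2 = 9.175 Ω.

R_th ≈ 9.17 Ω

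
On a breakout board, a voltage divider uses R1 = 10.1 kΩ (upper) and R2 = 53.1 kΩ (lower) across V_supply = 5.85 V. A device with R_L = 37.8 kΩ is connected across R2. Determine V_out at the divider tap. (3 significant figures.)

V_out ≈ 4.01 V

R2 ‖ R_L = (53.1 × 37.8)/(53.1 + 37.8) = 22.08 kΩ.
Now apply the divider: V_out = 5.85 × 0.6862 = 4.014 V.
(Unloaded it would be 4.92 V; the load pulls it down.)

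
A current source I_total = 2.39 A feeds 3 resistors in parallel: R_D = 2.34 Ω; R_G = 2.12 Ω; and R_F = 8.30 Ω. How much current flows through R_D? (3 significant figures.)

Conductances: ΣG = 1/2.34 + 1/2.12 + 1/8.30 = 1.020 (1/Ω).
Current divider: I(R_D) = I_total · G_k/ΣG = 2.39 × (0.4274/1.020) = 2.39 × 0.4192 = 1.002 A.

I ≈ 1.00 A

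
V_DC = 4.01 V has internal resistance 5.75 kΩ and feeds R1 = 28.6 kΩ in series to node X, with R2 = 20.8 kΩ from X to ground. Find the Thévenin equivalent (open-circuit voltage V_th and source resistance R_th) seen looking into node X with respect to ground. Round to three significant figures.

R1' = 5.75 + 28.6 = 34.35 kΩ (source resistance + R1).
With X open, the divider is unloaded: V_th = 4.01 × 20.8/55.15 = 1.512 V.
Looking into X with the source shorted: R_th = R1'·R2/(R1'+R2) = 34.35 × 20.8/55.15 = 12.96 kΩ.

V_th ≈ 1.51 V, R_th ≈ 13.0 kΩ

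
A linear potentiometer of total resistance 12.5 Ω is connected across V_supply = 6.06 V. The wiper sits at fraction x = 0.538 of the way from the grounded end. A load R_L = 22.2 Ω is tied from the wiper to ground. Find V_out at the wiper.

V_out ≈ 2.86 V

Lower segment x·R_p = 6.725 Ω; upper segment (1−x)·R_p = 5.775 Ω.
(x·R_p) ‖ R_L = 5.161 Ω.
Then V_out = V_supply · 5.161/(5.775 + 5.161) = 2.860 V.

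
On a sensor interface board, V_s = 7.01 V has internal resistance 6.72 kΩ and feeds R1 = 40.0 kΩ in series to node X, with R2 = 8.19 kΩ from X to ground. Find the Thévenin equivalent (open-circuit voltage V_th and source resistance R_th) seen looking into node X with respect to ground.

V_th ≈ 1.05 V, R_th ≈ 6.97 kΩ

R1' = 6.72 + 40.0 = 46.72 kΩ (source resistance + R1).
Open-circuit (no load on X): V_th = V_s · R2/(R1' + R2) = 7.01 × 8.19/(46.72 + 8.19) = 1.046 V.
Zeroing V_s shorts the top of R1' to ground, so R_th = R1' ‖ R2 = 6.968 kΩ.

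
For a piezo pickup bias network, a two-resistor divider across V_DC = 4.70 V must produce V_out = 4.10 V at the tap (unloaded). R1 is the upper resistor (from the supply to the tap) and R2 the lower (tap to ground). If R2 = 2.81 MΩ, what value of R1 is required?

R1 ≈ 0.411 MΩ

Required fraction k = V_out/V_DC = 0.8723.
R1 = R2·(1/k − 1) = 2.81 × 0.1463 = 0.4112 MΩ.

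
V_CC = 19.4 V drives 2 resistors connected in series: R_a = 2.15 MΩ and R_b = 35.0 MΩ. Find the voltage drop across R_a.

ΣR = 2.15 + 35.0 = 37.15 MΩ.
By the voltage-divider rule, V = 19.4 × 2.150/37.15 = 1.123 V.

V ≈ 1.12 V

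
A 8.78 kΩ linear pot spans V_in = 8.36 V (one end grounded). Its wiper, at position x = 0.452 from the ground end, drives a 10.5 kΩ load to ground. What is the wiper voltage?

V_out ≈ 3.13 V

Split the track: R_lower = x·R_p = 3.969 kΩ, R_upper = (1−x)·R_p = 4.811 kΩ.
(x·R_p) ‖ R_L = 2.880 kΩ.
V_out = 8.36 × 2.880/(4.811 + 2.880) = 3.130 V.
(Unloaded: V_out = x·V_in = 3.78 V.)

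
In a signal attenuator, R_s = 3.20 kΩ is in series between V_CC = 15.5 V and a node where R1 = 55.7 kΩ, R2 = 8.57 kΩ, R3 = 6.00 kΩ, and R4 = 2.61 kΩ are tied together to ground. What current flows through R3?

Parallel bank: R_p = 1/(1/55.7 + 1/8.57 + 1/6.00 + 1/2.61) = 1.461 kΩ.
V_A by voltage divider: V_A = 15.5 × 1.461/(3.20 + 1.461) = 4.859 V.
I(R3) = V_A / R3 = 4.859/6.00 = 0.8098 mA.
(Equivalently: I_total = 3.325 mA, then current-divider fraction G_k/ΣG = 0.2435.)

I ≈ 0.810 mA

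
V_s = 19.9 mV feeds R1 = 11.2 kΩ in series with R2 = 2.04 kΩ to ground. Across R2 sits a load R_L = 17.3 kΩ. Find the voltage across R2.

V_out ≈ 2.79 mV

R2 ‖ R_L = (2.04 × 17.3)/(2.04 + 17.3) = 1.825 kΩ.
Now apply the divider: V_out = 19.9 × 0.1401 = 2.788 mV.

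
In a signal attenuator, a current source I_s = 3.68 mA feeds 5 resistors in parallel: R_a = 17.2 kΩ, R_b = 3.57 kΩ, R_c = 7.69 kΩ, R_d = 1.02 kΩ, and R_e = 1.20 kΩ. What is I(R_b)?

Total conductance ΣG = 1/17.2 + 1/3.57 + 1/7.69 + 1/1.02 + 1/1.20 = 2.282 (units of 1/kΩ).
By the current-divider rule, I = I_s · G_k/ΣG = 3.68 × 0.1227 = 0.4517 mA.

I ≈ 0.452 mA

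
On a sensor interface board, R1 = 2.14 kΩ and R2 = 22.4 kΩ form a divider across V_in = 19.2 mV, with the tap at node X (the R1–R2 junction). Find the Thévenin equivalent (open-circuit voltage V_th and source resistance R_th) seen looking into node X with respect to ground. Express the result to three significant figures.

V_th ≈ 17.5 mV, R_th ≈ 1.95 kΩ

With X open, the divider is unloaded: V_th = 19.2 × 22.4/24.54 = 17.53 mV.
Zeroing V_in shorts the top of R1 to ground, so R_th = R1 ‖ R2 = 1.953 kΩ.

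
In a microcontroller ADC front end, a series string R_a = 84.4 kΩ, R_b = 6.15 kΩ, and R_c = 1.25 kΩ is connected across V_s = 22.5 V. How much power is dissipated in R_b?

Series current I = V_s/ΣR = 22.5/91.80 = 0.2451 mA.
P = I²R = 0.06007 × 6.15 = 0.3694 mW.

P ≈ 0.369 mW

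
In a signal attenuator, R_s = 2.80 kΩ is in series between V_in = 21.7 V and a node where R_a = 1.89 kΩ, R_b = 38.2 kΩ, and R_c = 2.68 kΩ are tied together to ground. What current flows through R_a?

Combine the parallel branches: R_p = (1/1.89 + 1/38.2 + 1/2.68)⁻¹ = 1.077 kΩ.
V_A = 21.7 × 1.077/3.877 = 6.029 V.
I(R_a) = V_A / R_a = 6.029/1.89 = 3.190 mA.

I ≈ 3.19 mA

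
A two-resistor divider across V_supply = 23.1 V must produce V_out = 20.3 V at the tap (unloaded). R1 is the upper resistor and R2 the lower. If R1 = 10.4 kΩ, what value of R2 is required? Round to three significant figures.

R2 ≈ 75.4 kΩ

The divider ratio is R2/(R1+R2) = 20.3/23.1 = 0.8788.
So R2 = R1 · V_out/(V_supply − V_out) = 10.4 × 20.3/(23.1 − 20.3) = 10.4 × 7.250 = 75.40 kΩ.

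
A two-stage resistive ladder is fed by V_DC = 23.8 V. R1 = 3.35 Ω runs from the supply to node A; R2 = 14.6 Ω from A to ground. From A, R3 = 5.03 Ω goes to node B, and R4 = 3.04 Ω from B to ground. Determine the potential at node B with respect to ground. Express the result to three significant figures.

V_B ≈ 5.45 V

Node A sees R2 in parallel with the series input of stage 2, R3 + R4 = 8.070 Ω.
R2 ‖ (R3+R4) = 5.197 Ω.
First divider: V_A = V_DC · 5.197/(3.35 + 5.197) = 14.47 V.
V_B = V_A × 0.3767 = 5.452 V.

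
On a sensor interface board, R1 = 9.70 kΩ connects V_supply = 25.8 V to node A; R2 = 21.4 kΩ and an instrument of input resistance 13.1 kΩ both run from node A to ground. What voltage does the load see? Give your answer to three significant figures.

The load sits in parallel with R2, giving an effective lower resistance R2' = R2·R_L/(R2+R_L) = 8.126 kΩ.
Then V_out = V_supply · R2'/(R1 + R2') = 25.8 × 8.126/17.83 = 11.76 V.
(Unloaded it would be 17.8 V; the load pulls it down.)

V_out ≈ 11.8 V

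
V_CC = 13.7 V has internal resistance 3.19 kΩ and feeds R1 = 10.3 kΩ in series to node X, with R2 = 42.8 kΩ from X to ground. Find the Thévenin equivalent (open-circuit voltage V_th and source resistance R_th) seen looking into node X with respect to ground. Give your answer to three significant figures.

V_th ≈ 10.4 V, R_th ≈ 10.3 kΩ

R1' = 3.19 + 10.3 = 13.49 kΩ (source resistance + R1).
V_th is the unloaded tap voltage: V_CC · R2/(R1'+R2) = 13.7 × 0.7603 = 10.42 V.
Looking into X with the source shorted: R_th = R1'·R2/(R1'+R2) = 13.49 × 42.8/56.29 = 10.26 kΩ.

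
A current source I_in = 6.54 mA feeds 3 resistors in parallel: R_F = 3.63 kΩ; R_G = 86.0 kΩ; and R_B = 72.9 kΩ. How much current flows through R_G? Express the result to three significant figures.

I ≈ 0.253 mA

Conductances: ΣG = 1/3.63 + 1/86.0 + 1/72.9 = 0.3008 (1/kΩ).
By the current-divider rule, I = I_in · G_k/ΣG = 6.54 × 0.03865 = 0.2528 mA.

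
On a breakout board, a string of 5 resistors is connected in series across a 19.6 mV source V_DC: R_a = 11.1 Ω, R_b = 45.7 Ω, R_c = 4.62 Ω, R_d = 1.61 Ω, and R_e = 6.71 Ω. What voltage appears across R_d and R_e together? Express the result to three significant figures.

V ≈ 2.34 mV

Total series resistance ΣR = 11.1 + 45.7 + 4.62 + 1.61 + 6.71 = 69.74 Ω.
R_{R_d..R_e} = 1.61 + 6.71 = 8.320 Ω.
Voltage divider: V = V_DC · (8.320 / 69.74) = 19.6 × 0.1193 = 2.338 mV.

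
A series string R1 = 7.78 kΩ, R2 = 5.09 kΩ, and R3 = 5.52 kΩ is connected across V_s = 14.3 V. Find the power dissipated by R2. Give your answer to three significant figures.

ΣR = 18.39 kΩ → I = 14.3/18.39 = 0.7776 mA.
P(R2) = I²·R2 = (0.7776)² × 5.09 = 3.078 mW.

P ≈ 3.08 mW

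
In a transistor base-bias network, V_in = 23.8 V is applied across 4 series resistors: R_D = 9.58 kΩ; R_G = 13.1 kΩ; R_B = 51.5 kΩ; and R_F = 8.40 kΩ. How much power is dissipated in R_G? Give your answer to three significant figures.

Series current I = V_in/ΣR = 23.8/82.58 = 0.2882 mA.
P = I²R = 0.08306 × 13.1 = 1.088 mW.

P ≈ 1.09 mW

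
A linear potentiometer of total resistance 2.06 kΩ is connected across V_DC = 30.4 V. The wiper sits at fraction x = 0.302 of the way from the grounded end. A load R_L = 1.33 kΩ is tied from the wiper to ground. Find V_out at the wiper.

V_out ≈ 6.92 V

The pot divides into 1.438 kΩ above the wiper and 0.6221 kΩ below.
(x·R_p) ‖ R_L = 0.4239 kΩ.
Loaded-divider output: V_out = 30.4 × 0.2277 = 6.921 V.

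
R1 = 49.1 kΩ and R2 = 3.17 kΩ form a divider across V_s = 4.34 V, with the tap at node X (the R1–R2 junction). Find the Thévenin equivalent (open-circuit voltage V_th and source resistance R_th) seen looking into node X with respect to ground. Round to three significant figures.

Open-circuit (no load on X): V_th = V_s · R2/(R1 + R2) = 4.34 × 3.17/(49.10 + 3.17) = 0.2632 V.
Zeroing V_s shorts the top of R1 to ground, so R_th = R1 ‖ R2 = 2.978 kΩ.

V_th ≈ 0.263 V, R_th ≈ 2.98 kΩ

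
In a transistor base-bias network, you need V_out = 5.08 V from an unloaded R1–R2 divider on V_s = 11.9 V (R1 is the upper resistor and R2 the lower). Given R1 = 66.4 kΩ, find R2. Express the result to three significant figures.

V_out/V_s = R2/(R1+R2) = 0.4269.
R2 = R1 · 0.4269/(1 − 0.4269) = 49.46 kΩ.

R2 ≈ 49.5 kΩ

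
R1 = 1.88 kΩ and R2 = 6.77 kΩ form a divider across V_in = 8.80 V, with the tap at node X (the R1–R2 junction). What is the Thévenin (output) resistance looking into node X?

With V_in suppressed (replaced by a short), R_th = R1 ‖ R2 = (1.880 × 6.77)/(1.880 + 6.77) = 1.471 kΩ.

R_th ≈ 1.47 kΩ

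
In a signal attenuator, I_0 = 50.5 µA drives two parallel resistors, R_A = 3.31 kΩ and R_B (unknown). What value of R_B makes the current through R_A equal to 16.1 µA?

The fraction through R_A equals R_B/(R_A+R_B).
16.1/50.5 = R_B/(R_A + R_B) → R_B = R_A · (0.3188)/(1 − 0.3188) = 3.31 × 0.4680 = 1.549 kΩ.

R_B ≈ 1.55 kΩ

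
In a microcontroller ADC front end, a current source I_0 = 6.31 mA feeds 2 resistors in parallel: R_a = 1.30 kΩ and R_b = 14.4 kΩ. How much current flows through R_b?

For two parallel branches, I_k = I_0 · (other R)/(sum of R).
So I = 6.31 × 1.30/15.70 = 0.5225 mA.

I ≈ 0.522 mA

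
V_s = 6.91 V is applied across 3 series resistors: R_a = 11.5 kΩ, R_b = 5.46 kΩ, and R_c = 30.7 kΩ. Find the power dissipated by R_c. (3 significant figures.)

P ≈ 0.645 mW

The common current is I = 6.91/47.66 = 0.1450 mA.
P(R_c) = I²·R_c = (0.1450)² × 30.7 = 0.6453 mW.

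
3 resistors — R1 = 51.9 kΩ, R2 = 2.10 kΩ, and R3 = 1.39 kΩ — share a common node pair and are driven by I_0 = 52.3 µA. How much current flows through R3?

Conductances: ΣG = 1/51.9 + 1/2.10 + 1/1.39 = 1.215 (1/kΩ).
Current divider: I(R3) = I_0 · G_k/ΣG = 52.3 × (0.7194/1.215) = 52.3 × 0.5922 = 30.97 µA.

I ≈ 31.0 µA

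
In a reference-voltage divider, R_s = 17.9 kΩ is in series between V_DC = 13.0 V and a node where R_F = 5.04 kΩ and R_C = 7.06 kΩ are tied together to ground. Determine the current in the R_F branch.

I ≈ 0.364 mA

Parallel bank: R_p = 1/(1/5.04 + 1/7.06) = 2.941 kΩ.
Node voltage V_A = V_DC · R_p/(R_s + R_p) = 13.0 × 0.1411 = 1.834 V.
I(R_F) = V_A / R_F = 1.834/5.04 = 0.3640 mA.
(Equivalently: I_total = 0.6238 mA, then current-divider fraction G_k/ΣG = 0.5835.)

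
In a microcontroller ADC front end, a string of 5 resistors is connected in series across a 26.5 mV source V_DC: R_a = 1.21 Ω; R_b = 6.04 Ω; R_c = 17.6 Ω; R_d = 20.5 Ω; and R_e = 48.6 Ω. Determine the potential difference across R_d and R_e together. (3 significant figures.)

V ≈ 19.5 mV

ΣR = 1.21 + 6.04 + 17.6 + 20.5 + 48.6 = 93.95 Ω.
R_{R_d..R_e} = 20.5 + 48.6 = 69.10 Ω.
By the voltage-divider rule, V = 26.5 × 69.10/93.95 = 19.49 mV.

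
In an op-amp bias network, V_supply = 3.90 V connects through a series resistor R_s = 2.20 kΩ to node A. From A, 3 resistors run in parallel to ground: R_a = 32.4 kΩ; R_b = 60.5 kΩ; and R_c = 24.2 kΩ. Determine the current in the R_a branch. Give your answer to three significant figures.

I ≈ 0.101 mA

Equivalent of the parallel group: R_p = 11.27 kΩ.
V_A = 3.90 × 11.27/13.47 = 3.263 V.
Branch current I = V_A/R_a = 3.263/32.4 = 0.1007 mA.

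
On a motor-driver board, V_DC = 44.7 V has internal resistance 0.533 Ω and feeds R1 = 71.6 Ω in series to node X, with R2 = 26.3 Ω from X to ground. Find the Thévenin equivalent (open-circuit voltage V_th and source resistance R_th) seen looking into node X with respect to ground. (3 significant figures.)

R1' = 0.533 + 71.6 = 72.13 Ω (source resistance + R1).
With X open, the divider is unloaded: V_th = 44.7 × 26.3/98.43 = 11.94 V.
Zeroing V_DC shorts the top of R1' to ground, so R_th = R1' ‖ R2 = 19.27 Ω.

V_th ≈ 11.9 V, R_th ≈ 19.3 Ω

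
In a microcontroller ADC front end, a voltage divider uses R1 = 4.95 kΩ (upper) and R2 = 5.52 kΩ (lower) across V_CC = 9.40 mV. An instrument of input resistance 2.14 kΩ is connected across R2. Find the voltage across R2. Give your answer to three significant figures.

R2 ‖ R_L = (5.52 × 2.14)/(5.52 + 2.14) = 1.542 kΩ.
Now apply the divider: V_out = 9.40 × 0.2375 = 2.233 mV.

V_out ≈ 2.23 mV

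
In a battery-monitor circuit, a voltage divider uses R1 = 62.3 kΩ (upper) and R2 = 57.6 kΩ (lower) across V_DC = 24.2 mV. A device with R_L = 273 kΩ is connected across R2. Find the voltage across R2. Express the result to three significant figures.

First combine the lower leg with the load: R2 ‖ R_L = 47.56 kΩ.
Voltage divider with the loaded lower leg: V_out = 24.2 × 47.56/(62.3 + 47.56) = 24.2 × 0.4329 = 10.48 mV.
(Unloaded it would be 11.6 mV; the load pulls it down.)

V_out ≈ 10.5 mV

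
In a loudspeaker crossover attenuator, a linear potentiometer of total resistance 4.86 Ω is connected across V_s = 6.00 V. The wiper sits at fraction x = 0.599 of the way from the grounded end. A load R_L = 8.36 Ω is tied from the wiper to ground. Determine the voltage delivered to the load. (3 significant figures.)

V_out ≈ 3.15 V

Lower segment x·R_p = 2.911 Ω; upper segment (1−x)·R_p = 1.949 Ω.
(x·R_p) ‖ R_L = 2.159 Ω.
V_out = 6.00 × 2.159/(1.949 + 2.159) = 3.154 V.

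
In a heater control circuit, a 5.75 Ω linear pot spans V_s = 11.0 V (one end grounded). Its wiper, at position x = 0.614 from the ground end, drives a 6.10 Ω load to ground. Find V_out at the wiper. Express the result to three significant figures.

V_out ≈ 5.52 V

Lower segment x·R_p = 3.530 Ω; upper segment (1−x)·R_p = 2.220 Ω.
R_L loads the lower segment: effective lower R = 2.236 Ω.
V_out = 11.0 × 2.236/(2.220 + 2.236) = 5.521 V.
(Unloaded: V_out = x·V_s = 6.75 V.)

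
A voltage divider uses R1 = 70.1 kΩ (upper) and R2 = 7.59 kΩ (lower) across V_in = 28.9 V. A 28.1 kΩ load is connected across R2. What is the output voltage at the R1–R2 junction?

R2 ‖ R_L = (7.59 × 28.1)/(7.59 + 28.1) = 5.976 kΩ.
Voltage divider with the loaded lower leg: V_out = 28.9 × 5.976/(70.1 + 5.976) = 28.9 × 0.07855 = 2.270 V.

V_out ≈ 2.27 V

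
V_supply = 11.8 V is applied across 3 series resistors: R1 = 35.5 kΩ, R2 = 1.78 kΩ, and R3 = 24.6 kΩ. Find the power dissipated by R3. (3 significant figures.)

P ≈ 0.895 mW

Series current I = V_supply/ΣR = 11.8/61.88 = 0.1907 mA.
V(R3) = I·R = 4.691 V; P = V·I = 4.691 × 0.1907 = 0.8945 mW.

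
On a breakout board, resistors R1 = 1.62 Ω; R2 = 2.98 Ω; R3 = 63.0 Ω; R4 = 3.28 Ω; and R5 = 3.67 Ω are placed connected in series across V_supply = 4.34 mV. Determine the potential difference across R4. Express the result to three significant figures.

Total series resistance ΣR = 1.62 + 2.98 + 63.0 + 3.28 + 3.67 = 74.55 Ω.
By the voltage-divider rule, V = 4.34 × 3.280/74.55 = 0.1909 mV.

V ≈ 0.191 mV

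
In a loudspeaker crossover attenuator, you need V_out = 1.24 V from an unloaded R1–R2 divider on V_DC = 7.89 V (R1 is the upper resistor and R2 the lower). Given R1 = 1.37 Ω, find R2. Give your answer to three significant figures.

V_out/V_DC = R2/(R1+R2) = 0.1572.
R2 = R1 · 0.1572/(1 − 0.1572) = 0.2555 Ω.

R2 ≈ 0.255 Ω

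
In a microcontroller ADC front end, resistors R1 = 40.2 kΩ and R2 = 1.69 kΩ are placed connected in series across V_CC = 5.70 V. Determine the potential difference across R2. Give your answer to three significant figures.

Series total: ΣR = 40.2 + 1.69 = 41.89 kΩ.
By the voltage-divider rule, V = 5.70 × 1.690/41.89 = 0.2300 V.

V ≈ 0.230 V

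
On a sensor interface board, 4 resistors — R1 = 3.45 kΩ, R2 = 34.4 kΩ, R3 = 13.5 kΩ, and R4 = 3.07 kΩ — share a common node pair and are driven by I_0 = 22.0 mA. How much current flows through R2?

I ≈ 0.890 mA

ΣG = 1/3.45 + 1/34.4 + 1/13.5 + 1/3.07 = 0.7187.
By the current-divider rule, I = I_0 · G_k/ΣG = 22.0 × 0.04045 = 0.8898 mA.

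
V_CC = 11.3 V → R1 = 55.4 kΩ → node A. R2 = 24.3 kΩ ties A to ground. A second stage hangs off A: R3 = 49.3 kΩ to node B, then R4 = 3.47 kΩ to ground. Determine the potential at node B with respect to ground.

V_B ≈ 0.172 V

Node A sees R2 in parallel with the series input of stage 2, R3 + R4 = 52.77 kΩ.
Effective lower resistance at A: R2 ‖ 52.77 = 16.64 kΩ.
First divider: V_A = V_CC · 16.64/(55.4 + 16.64) = 2.610 V.
V_B = V_A × 0.06576 = 0.1716 V.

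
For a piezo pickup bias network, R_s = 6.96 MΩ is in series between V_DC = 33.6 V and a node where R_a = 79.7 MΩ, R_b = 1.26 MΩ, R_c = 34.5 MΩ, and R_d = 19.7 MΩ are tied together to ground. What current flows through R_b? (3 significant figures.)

I ≈ 3.72 µA

Combine the parallel branches: R_p = (1/79.7 + 1/1.26 + 1/34.5 + 1/19.7)⁻¹ = 1.129 MΩ.
V_A = 33.6 × 1.129/8.089 = 4.689 V.
Branch current I = V_A/R_b = 4.689/1.26 = 3.721 µA.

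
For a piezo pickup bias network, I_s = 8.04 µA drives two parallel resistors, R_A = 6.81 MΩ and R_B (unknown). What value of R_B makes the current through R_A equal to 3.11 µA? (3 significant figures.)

R_B ≈ 4.30 MΩ

In a two-way split, I_A/I_s = R_B/(R_A + R_B).
With f = 0.3868, R_B = R_A · f/(1−f) = 6.81 × 0.6308 = 4.296 MΩ.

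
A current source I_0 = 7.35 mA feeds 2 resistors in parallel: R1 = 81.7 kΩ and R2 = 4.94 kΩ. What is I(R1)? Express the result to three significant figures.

I ≈ 0.419 mA

With just two branches, the current splits inversely with resistance.
So I = 7.35 × 4.94/86.64 = 0.4191 mA.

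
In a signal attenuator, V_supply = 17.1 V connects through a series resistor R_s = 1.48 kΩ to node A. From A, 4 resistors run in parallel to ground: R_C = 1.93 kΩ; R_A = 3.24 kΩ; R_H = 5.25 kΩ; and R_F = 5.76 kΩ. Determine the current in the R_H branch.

I ≈ 1.18 mA

Combine the parallel branches: R_p = (1/1.93 + 1/3.24 + 1/5.25 + 1/5.76)⁻¹ = 0.8397 kΩ.
V_A by voltage divider: V_A = 17.1 × 0.8397/(1.48 + 0.8397) = 6.190 V.
Branch current I = V_A/R_H = 6.190/5.25 = 1.179 mA.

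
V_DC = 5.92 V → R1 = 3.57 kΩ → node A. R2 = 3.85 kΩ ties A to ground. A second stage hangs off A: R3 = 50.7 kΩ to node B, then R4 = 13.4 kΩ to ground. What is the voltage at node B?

The second stage (R3 + R4 = 64.10 kΩ) loads node A in parallel with R2.
Effective lower resistance at A: R2 ‖ 64.10 = 3.632 kΩ.
So V_A = 5.92 × 0.5043 = 2.985 V.
Stage 2 is unloaded, so V_B = V_A · R4/(R3+R4) = 2.985 × 13.4/64.10 = 0.6241 V.

V_B ≈ 0.624 V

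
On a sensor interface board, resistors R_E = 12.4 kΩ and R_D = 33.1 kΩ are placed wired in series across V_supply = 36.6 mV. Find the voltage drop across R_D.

V ≈ 26.6 mV

ΣR = 12.4 + 33.1 = 45.50 kΩ.
V = V_supply · R/ΣR = 36.6 × 0.7275 = 26.63 mV.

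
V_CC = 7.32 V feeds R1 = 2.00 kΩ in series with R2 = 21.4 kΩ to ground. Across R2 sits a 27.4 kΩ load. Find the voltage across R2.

The load sits in parallel with R2, giving an effective lower resistance R2' = R2·R_L/(R2+R_L) = 12.02 kΩ.
Voltage divider with the loaded lower leg: V_out = 7.32 × 12.02/(2.00 + 12.02) = 7.32 × 0.8573 = 6.275 V.
(Unloaded it would be 6.69 V; the load pulls it down.)

V_out ≈ 6.28 V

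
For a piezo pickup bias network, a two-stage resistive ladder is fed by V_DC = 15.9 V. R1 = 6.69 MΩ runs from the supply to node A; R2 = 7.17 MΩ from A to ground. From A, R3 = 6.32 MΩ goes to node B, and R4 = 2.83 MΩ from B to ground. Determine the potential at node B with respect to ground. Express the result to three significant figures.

The second stage (R3 + R4 = 9.150 MΩ) loads node A in parallel with R2.
Effective lower resistance at A: R2 ‖ 9.150 = 4.020 MΩ.
First divider: V_A = V_DC · 4.020/(6.69 + 4.020) = 5.968 V.
Then the unloaded second divider: V_B = V_A × R4/(R3+R4) = 5.968 × 0.3093 = 1.846 V.

V_B ≈ 1.85 V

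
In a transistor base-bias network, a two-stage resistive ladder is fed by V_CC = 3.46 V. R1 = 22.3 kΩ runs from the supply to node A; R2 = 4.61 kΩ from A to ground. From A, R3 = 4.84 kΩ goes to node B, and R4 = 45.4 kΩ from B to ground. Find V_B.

V_B ≈ 0.498 V

Looking into the second stage from A: R3 + R4 = 50.24 kΩ appears in parallel with R2.
Effective lower resistance at A: R2 ‖ 50.24 = 4.223 kΩ.
V_A = 3.46 × 4.223/(22.3 + 4.223) = 0.5509 V.
Stage 2 is unloaded, so V_B = V_A · R4/(R3+R4) = 0.5509 × 45.4/50.24 = 0.4978 V.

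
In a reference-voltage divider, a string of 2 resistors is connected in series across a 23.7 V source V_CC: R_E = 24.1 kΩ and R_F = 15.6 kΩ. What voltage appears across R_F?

V ≈ 9.31 V

Total series resistance ΣR = 24.1 + 15.6 = 39.70 kΩ.
By the voltage-divider rule, V = 23.7 × 15.60/39.70 = 9.313 V.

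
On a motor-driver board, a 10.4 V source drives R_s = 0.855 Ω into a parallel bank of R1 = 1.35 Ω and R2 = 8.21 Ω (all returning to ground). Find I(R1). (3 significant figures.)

Parallel bank: R_p = 1/(1/1.35 + 1/8.21) = 1.159 Ω.
V_A by voltage divider: V_A = 10.4 × 1.159/(0.855 + 1.159) = 5.986 V.
I(R1) = V_A / R1 = 5.986/1.35 = 4.434 A.

I ≈ 4.43 A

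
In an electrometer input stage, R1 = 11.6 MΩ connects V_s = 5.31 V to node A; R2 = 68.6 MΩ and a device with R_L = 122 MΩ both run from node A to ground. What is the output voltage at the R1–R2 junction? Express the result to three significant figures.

R2 ‖ R_L = (68.6 × 122)/(68.6 + 122) = 43.91 MΩ.
Then V_out = V_s · R2'/(R1 + R2') = 5.31 × 43.91/55.51 = 4.200 V.
(Unloaded it would be 4.54 V; the load pulls it down.)

V_out ≈ 4.20 V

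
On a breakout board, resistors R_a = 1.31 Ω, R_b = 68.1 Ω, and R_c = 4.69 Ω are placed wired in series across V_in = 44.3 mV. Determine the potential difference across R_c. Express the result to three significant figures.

Total series resistance ΣR = 1.31 + 68.1 + 4.69 = 74.10 Ω.
By the voltage-divider rule, V = 44.3 × 4.690/74.10 = 2.804 mV.

V ≈ 2.80 mV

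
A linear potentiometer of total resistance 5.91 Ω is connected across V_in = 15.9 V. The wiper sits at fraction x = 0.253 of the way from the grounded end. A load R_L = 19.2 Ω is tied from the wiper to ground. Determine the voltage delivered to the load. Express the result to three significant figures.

Split the track: R_lower = x·R_p = 1.495 Ω, R_upper = (1−x)·R_p = 4.415 Ω.
(x·R_p) ‖ R_L = 1.387 Ω.
Then V_out = V_in · 1.387/(4.415 + 1.387) = 3.802 V.
(Unloaded: V_out = x·V_in = 4.02 V.)

V_out ≈ 3.80 V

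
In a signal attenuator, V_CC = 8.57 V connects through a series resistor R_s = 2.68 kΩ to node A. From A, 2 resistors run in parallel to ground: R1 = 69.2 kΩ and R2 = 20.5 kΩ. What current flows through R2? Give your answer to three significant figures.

Combine the parallel branches: R_p = (1/69.2 + 1/20.5)⁻¹ = 15.81 kΩ.
Node voltage V_A = V_CC · R_p/(R_s + R_p) = 8.57 × 0.8551 = 7.328 V.
Branch current I = V_A/R2 = 7.328/20.5 = 0.3575 mA.
(Check via current divider: I_total = 0.4634 mA; share G_k/ΣG = 0.7715 → same result.)

I ≈ 0.357 mA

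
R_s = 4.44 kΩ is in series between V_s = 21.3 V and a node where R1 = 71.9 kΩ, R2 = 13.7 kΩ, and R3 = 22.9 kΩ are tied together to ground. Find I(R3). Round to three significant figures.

I ≈ 0.589 mA

Equivalent of the parallel group: R_p = 7.659 kΩ.
V_A by voltage divider: V_A = 21.3 × 7.659/(4.44 + 7.659) = 13.48 V.
I(R3) = V_A / R3 = 13.48/22.9 = 0.5888 mA.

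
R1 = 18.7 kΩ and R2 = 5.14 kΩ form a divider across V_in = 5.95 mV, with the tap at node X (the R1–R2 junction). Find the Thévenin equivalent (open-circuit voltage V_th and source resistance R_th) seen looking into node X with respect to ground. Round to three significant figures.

Open-circuit (no load on X): V_th = V_in · R2/(R1 + R2) = 5.95 × 5.14/(18.70 + 5.14) = 1.283 mV.
Zeroing V_in shorts the top of R1 to ground, so R_th = R1 ‖ R2 = 4.032 kΩ.

V_th ≈ 1.28 mV, R_th ≈ 4.03 kΩ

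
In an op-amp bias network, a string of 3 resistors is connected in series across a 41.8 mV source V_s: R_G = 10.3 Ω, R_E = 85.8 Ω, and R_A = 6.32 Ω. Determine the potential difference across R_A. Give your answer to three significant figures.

V ≈ 2.58 mV

ΣR = 10.3 + 85.8 + 6.32 = 102.4 Ω.
By the voltage-divider rule, V = 41.8 × 6.320/102.4 = 2.579 mV.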